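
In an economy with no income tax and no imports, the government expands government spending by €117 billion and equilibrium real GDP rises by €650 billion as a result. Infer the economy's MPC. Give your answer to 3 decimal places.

Implied spending multiplier k = ΔY/ΔG = 650/117 ≈ 5.5556.
Since k = 1/(1 − MPC), MPC = 1 − 1/k = 1 − ΔG/ΔY = 1 − 117/650 = 0.820.

0.820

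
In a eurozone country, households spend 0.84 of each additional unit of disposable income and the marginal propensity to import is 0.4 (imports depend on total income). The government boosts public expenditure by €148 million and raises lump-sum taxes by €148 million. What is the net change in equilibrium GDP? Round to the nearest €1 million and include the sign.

Expenditure multiplier = 1/(1 − c + m) = 1/(1 − 0.84 + 0.4) = 1/0.56 ≈ 1.786.
ΔG contributes k·ΔG = (+€148 million) / 0.56 ≈ +€264.3 million.
ΔT of +€148 million changes first-round spending by −c·ΔT = −€124.32 million, contributing k·(−c·ΔT) = (−€124.32 million) / 0.56 = −€222 million.
Net ΔY = k(ΔG − c·ΔT) = (+€23.68 million) / 0.56 ≈ +€42 million.

+€42 million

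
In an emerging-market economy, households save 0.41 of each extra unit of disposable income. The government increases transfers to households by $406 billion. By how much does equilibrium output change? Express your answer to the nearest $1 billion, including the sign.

MPC = 1 − MPS = 1 − 0.41 = 0.59.
The transfer change shifts disposable income by +$406 billion, so first-round consumption changes by c·ΔTR = 0.59 × (+$406 billion) = +$239.54 billion.
Expenditure multiplier = 1/(1 − MPC) = 1/(1 − 0.59) = 1/0.41 ≈ 2.439.
The transfer multiplier is c × k ≈ 1.439, so ΔY = k × (c·ΔTR) = (+$239.54 billion) / 0.41 ≈ +$584 billion.

+$584 billion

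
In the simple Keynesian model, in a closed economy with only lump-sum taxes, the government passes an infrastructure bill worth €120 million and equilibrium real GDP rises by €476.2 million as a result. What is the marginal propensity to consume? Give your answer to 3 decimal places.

Implied spending multiplier k = ΔY/ΔG = 476.2/120 ≈ 3.9683.
Since k = 1/(1 − MPC), MPC = 1 − 1/k = 1 − ΔG/ΔY = 1 − 120/476.2 ≈ 0.748.

0.748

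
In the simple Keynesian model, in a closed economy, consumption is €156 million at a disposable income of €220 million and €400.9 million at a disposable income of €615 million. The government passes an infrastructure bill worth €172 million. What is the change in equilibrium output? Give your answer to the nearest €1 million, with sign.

+€453 million

MPC = ΔC/ΔYd = (400.9 − 156)/(615 − 220) = 244.9/395 = 0.62.
Expenditure multiplier = 1/(1 − MPC) = 1/(1 − 0.62) = 1/0.38 ≈ 2.632.
ΔY = k × ΔG = (+€172 million) / 0.38 ≈ +€453 million.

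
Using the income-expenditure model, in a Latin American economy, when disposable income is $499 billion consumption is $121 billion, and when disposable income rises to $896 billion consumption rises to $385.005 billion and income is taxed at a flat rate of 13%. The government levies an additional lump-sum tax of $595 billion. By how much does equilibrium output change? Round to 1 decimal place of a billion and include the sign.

−$938.8 billion

MPC = ΔC/ΔYd = (385.005 − 121)/(896 − 499) = 264.005/397 = 0.665.
A lump-sum tax change of +$595 billion shifts disposable income by −$595 billion; first-round consumption changes by −c × ΔT = −0.665 × (+$595 billion) = −$395.675 billion.
Expenditure multiplier = 1/(1 − c(1−t)) = 1/(1 − 0.665×0.87) = 1/0.42145 ≈ 2.373.
The tax multiplier is −c × k ≈ −1.578, so ΔY = k × (−c·ΔT) = (−$395.675 billion) / 0.42145 ≈ −$938.8 billion.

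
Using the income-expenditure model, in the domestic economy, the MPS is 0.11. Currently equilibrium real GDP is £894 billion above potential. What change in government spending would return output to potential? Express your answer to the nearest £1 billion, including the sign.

MPC = 1 − MPS = 1 − 0.11 = 0.89.
Spending multiplier = 1/(1 − MPC) = 1/(1 − 0.89) = 1/0.11 ≈ 9.091.
Need ΔY = −£894 billion, so ΔG = ΔY/k = (−£894 billion) × 0.11 ≈ −£98 billion.
The government should cut government spending by £98 billion.

−£98 billion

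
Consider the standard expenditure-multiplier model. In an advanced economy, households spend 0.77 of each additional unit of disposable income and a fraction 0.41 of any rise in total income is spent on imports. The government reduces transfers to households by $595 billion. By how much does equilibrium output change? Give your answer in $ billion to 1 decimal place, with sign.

−$715.9 billion

The transfer change shifts disposable income by −$595 billion, so first-round consumption changes by c·ΔTR = 0.77 × (−$595 billion) = −$458.15 billion.
Expenditure multiplier = 1/(1 − c + m) = 1/(1 − 0.77 + 0.41) = 1/0.64 ≈ 1.563.
The transfer multiplier is c × k ≈ 1.203, so ΔY = k × (c·ΔTR) = (−$458.15 billion) / 0.64 ≈ −$715.9 billion.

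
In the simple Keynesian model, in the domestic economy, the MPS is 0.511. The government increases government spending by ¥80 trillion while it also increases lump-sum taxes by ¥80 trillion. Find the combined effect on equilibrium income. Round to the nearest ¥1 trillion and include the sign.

+¥80 trillion

MPC = 1 − MPS = 1 − 0.511 = 0.489.
Expenditure multiplier = 1/(1 − MPC) = 1/(1 − 0.489) = 1/0.511 ≈ 1.957.
ΔG contributes k·ΔG = (+¥80 trillion) / 0.511 ≈ +¥156.6 trillion.
ΔT of +¥80 trillion changes first-round spending by −c·ΔT = −¥39.12 trillion, contributing k·(−c·ΔT) = (−¥39.12 trillion) / 0.511 ≈ −¥76.6 trillion.
With ΔG = ΔT and no other leakages, the balanced-budget multiplier is 1, so ΔY = ΔG = +¥80 trillion.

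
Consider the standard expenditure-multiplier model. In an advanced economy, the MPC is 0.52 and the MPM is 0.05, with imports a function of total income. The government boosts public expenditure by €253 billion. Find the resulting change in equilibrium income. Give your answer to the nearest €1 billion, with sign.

+€477 billion

Expenditure multiplier = 1/(1 − c + m) = 1/(1 − 0.52 + 0.05) = 1/0.53 ≈ 1.887.
ΔY = k × ΔG = (+€253 billion) / 0.53 ≈ +€477 billion.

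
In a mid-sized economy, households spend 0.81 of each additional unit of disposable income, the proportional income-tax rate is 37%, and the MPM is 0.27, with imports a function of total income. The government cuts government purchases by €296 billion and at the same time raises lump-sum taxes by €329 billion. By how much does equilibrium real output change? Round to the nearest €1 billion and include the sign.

−€740 billion

Expenditure multiplier = 1/(1 − c(1−t) + m) = 1/(1 − 0.81×0.63 + 0.27) = 1/0.7597 ≈ 1.316.
ΔG contributes k·ΔG = (−€296 billion) / 0.7597 ≈ −€389.6 billion.
ΔT of +€329 billion changes first-round spending by −c·ΔT = −€266.49 billion, contributing k·(−c·ΔT) = (−€266.49 billion) / 0.7597 ≈ −€350.8 billion.
Net ΔY = k(ΔG − c·ΔT) = (−€562.49 billion) / 0.7597 ≈ −€740 billion.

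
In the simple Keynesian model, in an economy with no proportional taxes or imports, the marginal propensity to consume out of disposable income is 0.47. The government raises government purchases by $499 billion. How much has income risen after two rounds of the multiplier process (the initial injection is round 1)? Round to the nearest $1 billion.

$734 billion

Round 1 adds ΔG = $499 billion; each later round is MPC = 0.47 times the previous.
After 2 rounds: 499 + 234.53 = ΔG·(1 − c^2)/(1 − c) = 499 × (1 − 0.2209)/0.53 ≈ $734 billion.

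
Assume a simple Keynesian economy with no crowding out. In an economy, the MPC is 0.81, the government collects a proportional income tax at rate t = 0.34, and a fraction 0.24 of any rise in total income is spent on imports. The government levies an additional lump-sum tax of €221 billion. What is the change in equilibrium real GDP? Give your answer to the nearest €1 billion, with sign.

−€254 billion

A lump-sum tax change of +€221 billion shifts disposable income by −€221 billion; first-round consumption changes by −c × ΔT = −0.81 × (+€221 billion) = −€179.01 billion.
Expenditure multiplier = 1/(1 − c(1−t) + m) = 1/(1 − 0.81×0.66 + 0.24) = 1/0.7054 ≈ 1.418.
The tax multiplier is −c × k ≈ −1.148, so ΔY = k × (−c·ΔT) = (−€179.01 billion) / 0.7054 ≈ −€254 billion.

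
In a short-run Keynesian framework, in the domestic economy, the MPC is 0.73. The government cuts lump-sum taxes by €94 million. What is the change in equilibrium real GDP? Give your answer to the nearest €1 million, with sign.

A lump-sum tax change of −€94 million shifts disposable income by +€94 million; first-round consumption changes by −c × ΔT = −0.73 × (−€94 million) = +€68.62 million.
Expenditure multiplier = 1/(1 − MPC) = 1/(1 − 0.73) = 1/0.27 ≈ 3.704.
The tax multiplier is −c × k ≈ −2.704, so ΔY = k × (−c·ΔT) = (+€68.62 million) / 0.27 ≈ +€254 million.

+€254 million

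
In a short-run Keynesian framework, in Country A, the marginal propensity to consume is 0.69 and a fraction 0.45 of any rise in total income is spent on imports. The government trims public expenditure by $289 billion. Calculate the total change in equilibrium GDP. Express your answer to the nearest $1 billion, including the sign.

−$380 billion

Government-spending multiplier = 1/(1 − c + m) = 1/(1 − 0.69 + 0.45) = 1/0.76 ≈ 1.316.
ΔY = k × ΔG = (−$289 billion) / 0.76 ≈ −$380 billion.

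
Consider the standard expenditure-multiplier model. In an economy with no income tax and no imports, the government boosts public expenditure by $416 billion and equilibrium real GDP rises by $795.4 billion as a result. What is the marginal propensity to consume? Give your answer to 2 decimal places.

Implied spending multiplier k = ΔY/ΔG = 795.4/416 ≈ 1.912.
Since k = 1/(1 − MPC), MPC = 1 − 1/k = 1 − ΔG/ΔY = 1 − 416/795.4 ≈ 0.48.

0.48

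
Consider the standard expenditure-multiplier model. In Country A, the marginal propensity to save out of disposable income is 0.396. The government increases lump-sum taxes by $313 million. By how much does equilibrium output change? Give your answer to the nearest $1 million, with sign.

MPC = 1 − MPS = 1 − 0.396 = 0.604.
A lump-sum tax change of +$313 million shifts disposable income by −$313 million; first-round consumption changes by −c × ΔT = −0.604 × (+$313 million) = −$189.052 million.
Expenditure multiplier = 1/(1 − MPC) = 1/(1 − 0.604) = 1/0.396 ≈ 2.525.
The tax multiplier is −c × k ≈ −1.525, so ΔY = k × (−c·ΔT) = (−$189.052 million) / 0.396 ≈ −$477 million.

−$477 million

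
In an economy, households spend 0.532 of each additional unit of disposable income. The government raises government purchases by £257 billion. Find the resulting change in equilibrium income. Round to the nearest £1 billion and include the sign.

+£549 billion

Spending multiplier = 1/(1 − MPC) = 1/(1 − 0.532) = 1/0.468 ≈ 2.137.
ΔY = k × ΔG = (+£257 billion) / 0.468 ≈ +£549 billion.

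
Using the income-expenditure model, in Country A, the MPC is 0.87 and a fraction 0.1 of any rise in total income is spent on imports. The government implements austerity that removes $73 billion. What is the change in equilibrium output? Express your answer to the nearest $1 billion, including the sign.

−$317 billion

Expenditure multiplier = 1/(1 − c + m) = 1/(1 − 0.87 + 0.1) = 1/0.23 ≈ 4.348.
ΔY = k × ΔG = (−$73 billion) / 0.23 ≈ −$317 billion.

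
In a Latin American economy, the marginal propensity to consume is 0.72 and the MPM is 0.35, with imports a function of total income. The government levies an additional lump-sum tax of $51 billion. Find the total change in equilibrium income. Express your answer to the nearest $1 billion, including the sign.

A lump-sum tax change of +$51 billion shifts disposable income by −$51 billion; first-round consumption changes by −c × ΔT = −0.72 × (+$51 billion) = −$36.72 billion.
Expenditure multiplier = 1/(1 − c + m) = 1/(1 − 0.72 + 0.35) = 1/0.63 ≈ 1.587.
The tax multiplier is −c × k ≈ −1.143, so ΔY = k × (−c·ΔT) = (−$36.72 billion) / 0.63 ≈ −$58 billion.

−$58 billion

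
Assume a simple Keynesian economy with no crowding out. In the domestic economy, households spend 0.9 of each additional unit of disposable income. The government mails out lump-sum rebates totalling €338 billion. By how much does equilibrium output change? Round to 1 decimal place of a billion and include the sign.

A lump-sum tax change of −€338 billion shifts disposable income by +€338 billion; first-round consumption changes by −c × ΔT = −0.9 × (−€338 billion) = +€304.2 billion.
Expenditure multiplier = 1/(1 − MPC) = 1/(1 − 0.9) = 1/0.1 = 10.
The tax multiplier is −c × k = −9, so ΔY = k × (−c·ΔT) = (+€304.2 billion) / 0.1 = +€3,042 billion.

+€3,042.0 billion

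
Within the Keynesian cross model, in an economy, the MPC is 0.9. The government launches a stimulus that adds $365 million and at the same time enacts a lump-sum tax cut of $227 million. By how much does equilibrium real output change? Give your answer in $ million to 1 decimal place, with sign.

Expenditure multiplier = 1/(1 − MPC) = 1/(1 − 0.9) = 1/0.1 = 10.
ΔG contributes k·ΔG = (+$365 million) / 0.1 = +$3,650 million.
ΔT of −$227 million changes first-round spending by −c·ΔT = +$204.3 million, contributing k·(−c·ΔT) = (+$204.3 million) / 0.1 = +$2,043 million.
Net ΔY = k(ΔG − c·ΔT) = (+$569.3 million) / 0.1 = +$5,693 million.

+$5,693.0 million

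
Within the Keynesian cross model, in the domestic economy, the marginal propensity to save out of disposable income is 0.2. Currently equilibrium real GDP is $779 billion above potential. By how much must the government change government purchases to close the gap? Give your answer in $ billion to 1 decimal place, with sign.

MPC = 1 − MPS = 1 − 0.2 = 0.8.
Spending multiplier = 1/(1 − MPC) = 1/(1 − 0.8) = 1/0.2 = 5.
Need ΔY = −$779 billion, so ΔG = ΔY/k = (−$779 billion) × 0.2 = −$155.8 billion.
The government should cut government purchases by $155.8 billion.

−$155.8 billion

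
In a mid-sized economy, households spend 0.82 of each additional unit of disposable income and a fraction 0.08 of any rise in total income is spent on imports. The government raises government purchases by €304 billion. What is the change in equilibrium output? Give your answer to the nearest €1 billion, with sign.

Expenditure multiplier = 1/(1 − c + m) = 1/(1 − 0.82 + 0.08) = 1/0.26 ≈ 3.846.
ΔY = k × ΔG = (+€304 billion) / 0.26 ≈ +€1,169 billion.

+€1,169 billion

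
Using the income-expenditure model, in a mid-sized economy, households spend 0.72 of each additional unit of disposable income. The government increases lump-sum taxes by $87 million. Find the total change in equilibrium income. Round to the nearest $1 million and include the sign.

−$224 million

A lump-sum tax change of +$87 million shifts disposable income by −$87 million; first-round consumption changes by −c × ΔT = −0.72 × (+$87 million) = −$62.64 million.
Expenditure multiplier = 1/(1 − MPC) = 1/(1 − 0.72) = 1/0.28 ≈ 3.571.
The tax multiplier is −c × k ≈ −2.571, so ΔY = k × (−c·ΔT) = (−$62.64 million) / 0.28 ≈ −$224 million.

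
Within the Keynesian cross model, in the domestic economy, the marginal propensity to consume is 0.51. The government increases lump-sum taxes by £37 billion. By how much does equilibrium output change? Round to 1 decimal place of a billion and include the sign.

A lump-sum tax change of +£37 billion shifts disposable income by −£37 billion; first-round consumption changes by −c × ΔT = −0.51 × (+£37 billion) = −£18.87 billion.
Expenditure multiplier = 1/(1 − MPC) = 1/(1 − 0.51) = 1/0.49 ≈ 2.041.
The tax multiplier is −c × k ≈ −1.041, so ΔY = k × (−c·ΔT) = (−£18.87 billion) / 0.49 ≈ −£38.5 billion.

−£38.5 billion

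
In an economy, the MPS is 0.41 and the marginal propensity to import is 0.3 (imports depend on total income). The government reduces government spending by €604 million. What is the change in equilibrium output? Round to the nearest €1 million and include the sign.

MPC = 1 − MPS = 1 − 0.41 = 0.59.
Government-spending multiplier = 1/(1 − c + m) = 1/(1 − 0.59 + 0.3) = 1/0.71 ≈ 1.408.
ΔY = k × ΔG = (−€604 million) / 0.71 ≈ −€851 million.

−€851 million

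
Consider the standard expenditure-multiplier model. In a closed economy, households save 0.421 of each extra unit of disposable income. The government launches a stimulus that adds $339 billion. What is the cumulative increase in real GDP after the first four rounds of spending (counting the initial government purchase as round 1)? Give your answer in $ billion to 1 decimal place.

$714.7 billion

MPC = 1 − MPS = 1 − 0.421 = 0.579.
Round 1 adds ΔG = $339 billion; each later round is MPC = 0.579 times the previous.
After 4 rounds: 339 + 196.281 + 113.646699 + 65.801438721 = ΔG·(1 − c^4)/(1 − c) = 339 × (1 − 0.112386528081)/0.421 ≈ $714.7 billion.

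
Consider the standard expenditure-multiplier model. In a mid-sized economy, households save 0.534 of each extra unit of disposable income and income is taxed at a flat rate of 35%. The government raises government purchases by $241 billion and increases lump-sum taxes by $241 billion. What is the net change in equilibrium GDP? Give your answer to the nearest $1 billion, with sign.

+$185 billion

MPC = 1 − MPS = 1 − 0.534 = 0.466.
Expenditure multiplier = 1/(1 − c(1−t)) = 1/(1 − 0.466×0.65) = 1/0.6971 ≈ 1.435.
ΔG contributes k·ΔG = (+$241 billion) / 0.6971 ≈ +$345.7 billion.
ΔT of +$241 billion changes first-round spending by −c·ΔT = −$112.306 billion, contributing k·(−c·ΔT) = (−$112.306 billion) / 0.6971 ≈ −$161.1 billion.
Net ΔY = k(ΔG − c·ΔT) = (+$128.694 billion) / 0.6971 ≈ +$185 billion.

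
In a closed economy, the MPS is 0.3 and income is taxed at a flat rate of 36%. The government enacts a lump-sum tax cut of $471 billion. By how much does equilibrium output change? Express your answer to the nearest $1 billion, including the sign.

+$597 billion

MPC = 1 − MPS = 1 − 0.3 = 0.7.
A lump-sum tax change of −$471 billion shifts disposable income by +$471 billion; first-round consumption changes by −c × ΔT = −0.7 × (−$471 billion) = +$329.7 billion.
Expenditure multiplier = 1/(1 − c(1−t)) = 1/(1 − 0.7×0.64) = 1/0.552 ≈ 1.812.
The tax multiplier is −c × k ≈ −1.268, so ΔY = k × (−c·ΔT) = (+$329.7 billion) / 0.552 ≈ +$597 billion.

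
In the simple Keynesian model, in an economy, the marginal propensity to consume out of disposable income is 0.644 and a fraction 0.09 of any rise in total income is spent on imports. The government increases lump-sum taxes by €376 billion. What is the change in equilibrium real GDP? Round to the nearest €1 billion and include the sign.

A lump-sum tax change of +€376 billion shifts disposable income by −€376 billion; first-round consumption changes by −c × ΔT = −0.644 × (+€376 billion) = −€242.144 billion.
Expenditure multiplier = 1/(1 − c + m) = 1/(1 − 0.644 + 0.09) = 1/0.446 ≈ 2.242.
The tax multiplier is −c × k ≈ −1.444, so ΔY = k × (−c·ΔT) = (−€242.144 billion) / 0.446 ≈ −€543 billion.

−€543 billion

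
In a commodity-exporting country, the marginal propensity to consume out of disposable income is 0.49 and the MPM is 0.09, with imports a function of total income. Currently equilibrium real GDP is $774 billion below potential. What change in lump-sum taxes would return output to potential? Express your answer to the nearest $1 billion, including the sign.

Spending multiplier = 1/(1 − c + m) = 1/(1 − 0.49 + 0.09) = 1/0.6 ≈ 1.667.
Tax multiplier = −c·k = −0.49/0.6 ≈ −0.817. Need ΔY = +$774 billion, so ΔT = ΔY/(−c·k) = −(+$774 billion) × 0.6 / 0.49 ≈ −$948 billion.
The government should cut lump-sum taxes by $948 billion.

−$948 billion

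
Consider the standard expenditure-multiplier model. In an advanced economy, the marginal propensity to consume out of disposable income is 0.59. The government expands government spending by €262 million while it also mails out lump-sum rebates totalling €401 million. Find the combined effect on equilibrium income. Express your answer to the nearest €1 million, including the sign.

Expenditure multiplier = 1/(1 − MPC) = 1/(1 − 0.59) = 1/0.41 ≈ 2.439.
ΔG contributes k·ΔG = (+€262 million) / 0.41 ≈ +€639 million.
ΔT of −€401 million changes first-round spending by −c·ΔT = +€236.59 million, contributing k·(−c·ΔT) = (+€236.59 million) / 0.41 ≈ +€577 million.
Net ΔY = k(ΔG − c·ΔT) = (+€498.59 million) / 0.41 ≈ +€1,216 million.

+€1,216 million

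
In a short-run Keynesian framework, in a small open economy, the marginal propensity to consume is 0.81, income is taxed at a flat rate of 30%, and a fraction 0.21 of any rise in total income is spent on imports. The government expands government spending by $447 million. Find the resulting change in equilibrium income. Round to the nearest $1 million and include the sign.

+$695 million

Expenditure multiplier = 1/(1 − c(1−t) + m) = 1/(1 − 0.81×0.7 + 0.21) = 1/0.643 ≈ 1.555.
ΔY = k × ΔG = (+$447 million) / 0.643 ≈ +$695 million.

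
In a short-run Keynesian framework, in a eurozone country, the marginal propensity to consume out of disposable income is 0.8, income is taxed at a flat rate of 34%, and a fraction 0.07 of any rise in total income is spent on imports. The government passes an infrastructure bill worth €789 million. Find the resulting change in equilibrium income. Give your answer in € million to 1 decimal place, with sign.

+€1,455.7 million

Government-spending multiplier = 1/(1 − c(1−t) + m) = 1/(1 − 0.8×0.66 + 0.07) = 1/0.542 ≈ 1.845.
ΔY = k × ΔG = (+€789 million) / 0.542 ≈ +€1,455.7 million.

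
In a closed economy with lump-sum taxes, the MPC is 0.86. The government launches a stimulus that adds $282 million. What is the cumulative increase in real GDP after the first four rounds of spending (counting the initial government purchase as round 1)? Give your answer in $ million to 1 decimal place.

$912.5 million

Round 1 adds ΔG = $282 million; each later round is MPC = 0.86 times the previous.
After 4 rounds: 282 + 242.52 + 208.5672 + 179.367792 = ΔG·(1 − c^4)/(1 − c) = 282 × (1 − 0.54700816)/0.14 ≈ $912.5 million.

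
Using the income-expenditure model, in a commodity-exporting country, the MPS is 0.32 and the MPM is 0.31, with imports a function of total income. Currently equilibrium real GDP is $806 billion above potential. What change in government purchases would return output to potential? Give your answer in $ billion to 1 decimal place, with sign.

MPC = 1 − MPS = 1 − 0.32 = 0.68.
Spending multiplier = 1/(1 − c + m) = 1/(1 − 0.68 + 0.31) = 1/0.63 ≈ 1.587.
Need ΔY = −$806 billion, so ΔG = ΔY/k = (−$806 billion) × 0.63 ≈ −$507.8 billion.
The government should cut government purchases by $507.8 billion.

−$507.8 billion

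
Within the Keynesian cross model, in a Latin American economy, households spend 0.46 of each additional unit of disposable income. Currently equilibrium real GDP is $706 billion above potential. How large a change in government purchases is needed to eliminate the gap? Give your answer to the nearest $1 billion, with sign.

−$381 billion

Spending multiplier = 1/(1 − MPC) = 1/(1 − 0.46) = 1/0.54 ≈ 1.852.
Need ΔY = −$706 billion, so ΔG = ΔY/k = (−$706 billion) × 0.54 ≈ −$381 billion.
The government should cut government purchases by $381 billion.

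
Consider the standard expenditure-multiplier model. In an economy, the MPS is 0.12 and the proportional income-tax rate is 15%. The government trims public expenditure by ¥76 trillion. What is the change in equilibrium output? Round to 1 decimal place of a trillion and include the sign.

MPC = 1 − MPS = 1 − 0.12 = 0.88.
Spending multiplier = 1/(1 − c(1−t)) = 1/(1 − 0.88×0.85) = 1/0.252 ≈ 3.968.
ΔY = k × ΔG = (−¥76 trillion) / 0.252 ≈ −¥301.6 trillion.

−¥301.6 trillion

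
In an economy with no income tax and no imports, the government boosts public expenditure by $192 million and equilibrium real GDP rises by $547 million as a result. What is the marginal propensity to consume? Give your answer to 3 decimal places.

0.649

Implied spending multiplier k = ΔY/ΔG = 547/192 ≈ 2.849.
Since k = 1/(1 − MPC), MPC = 1 − 1/k = 1 − ΔG/ΔY = 1 − 192/547 ≈ 0.649.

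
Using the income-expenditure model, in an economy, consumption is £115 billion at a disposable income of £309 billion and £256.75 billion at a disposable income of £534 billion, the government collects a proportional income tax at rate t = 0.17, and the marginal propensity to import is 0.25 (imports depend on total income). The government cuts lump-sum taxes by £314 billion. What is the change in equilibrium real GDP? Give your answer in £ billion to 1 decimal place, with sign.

+£272.1 billion

MPC = ΔC/ΔYd = (256.75 − 115)/(534 − 309) = 141.75/225 = 0.63.
A lump-sum tax change of −£314 billion shifts disposable income by +£314 billion; first-round consumption changes by −c × ΔT = −0.63 × (−£314 billion) = +£197.82 billion.
Expenditure multiplier = 1/(1 − c(1−t) + m) = 1/(1 − 0.63×0.83 + 0.25) = 1/0.7271 ≈ 1.375.
The tax multiplier is −c × k ≈ −0.866, so ΔY = k × (−c·ΔT) = (+£197.82 billion) / 0.7271 ≈ +£272.1 billion.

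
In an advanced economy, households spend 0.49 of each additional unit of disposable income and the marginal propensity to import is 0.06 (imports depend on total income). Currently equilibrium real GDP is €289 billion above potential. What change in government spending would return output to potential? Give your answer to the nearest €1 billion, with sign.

−€165 billion

Spending multiplier = 1/(1 − c + m) = 1/(1 − 0.49 + 0.06) = 1/0.57 ≈ 1.754.
Need ΔY = −€289 billion, so ΔG = ΔY/k = (−€289 billion) × 0.57 ≈ −€165 billion.
The government should cut government spending by €165 billion.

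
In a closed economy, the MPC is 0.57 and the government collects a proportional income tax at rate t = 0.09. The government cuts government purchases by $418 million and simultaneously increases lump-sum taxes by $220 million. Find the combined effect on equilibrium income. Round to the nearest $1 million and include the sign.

−$1,129 million

Expenditure multiplier = 1/(1 − c(1−t)) = 1/(1 − 0.57×0.91) = 1/0.4813 ≈ 2.078.
ΔG contributes k·ΔG = (−$418 million) / 0.4813 ≈ −$868.5 million.
ΔT of +$220 million changes first-round spending by −c·ΔT = −$125.4 million, contributing k·(−c·ΔT) = (−$125.4 million) / 0.4813 ≈ −$260.5 million.
Net ΔY = k(ΔG − c·ΔT) = (−$543.4 million) / 0.4813 ≈ −$1,129 million.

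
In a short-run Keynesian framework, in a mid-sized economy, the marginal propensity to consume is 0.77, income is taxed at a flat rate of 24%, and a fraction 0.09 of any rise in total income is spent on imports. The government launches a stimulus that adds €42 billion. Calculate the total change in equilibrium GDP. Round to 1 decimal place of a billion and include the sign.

+€83.2 billion

Spending multiplier = 1/(1 − c(1−t) + m) = 1/(1 − 0.77×0.76 + 0.09) = 1/0.5048 ≈ 1.981.
ΔY = k × ΔG = (+€42 billion) / 0.5048 ≈ +€83.2 billion.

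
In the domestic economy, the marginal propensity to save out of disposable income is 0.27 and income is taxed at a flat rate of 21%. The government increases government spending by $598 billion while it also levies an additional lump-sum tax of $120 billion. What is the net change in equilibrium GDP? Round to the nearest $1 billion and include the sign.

+$1,206 billion

MPC = 1 − MPS = 1 − 0.27 = 0.73.
Expenditure multiplier = 1/(1 − c(1−t)) = 1/(1 − 0.73×0.79) = 1/0.4233 ≈ 2.362.
ΔG contributes k·ΔG = (+$598 billion) / 0.4233 ≈ +$1,412.7 billion.
ΔT of +$120 billion changes first-round spending by −c·ΔT = −$87.6 billion, contributing k·(−c·ΔT) = (−$87.6 billion) / 0.4233 ≈ −$206.9 billion.
Net ΔY = k(ΔG − c·ΔT) = (+$510.4 billion) / 0.4233 ≈ +$1,206 billion.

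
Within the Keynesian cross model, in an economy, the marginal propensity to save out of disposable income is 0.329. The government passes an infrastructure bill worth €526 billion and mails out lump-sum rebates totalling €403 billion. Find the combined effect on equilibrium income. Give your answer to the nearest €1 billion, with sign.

+€2,421 billion

MPC = 1 − MPS = 1 − 0.329 = 0.671.
Expenditure multiplier = 1/(1 − MPC) = 1/(1 − 0.671) = 1/0.329 ≈ 3.04.
ΔG contributes k·ΔG = (+€526 billion) / 0.329 ≈ +€1,598.8 billion.
ΔT of −€403 billion changes first-round spending by −c·ΔT = +€270.413 billion, contributing k·(−c·ΔT) = (+€270.413 billion) / 0.329 ≈ +€821.9 billion.
Net ΔY = k(ΔG − c·ΔT) = (+€796.413 billion) / 0.329 ≈ +€2,421 billion.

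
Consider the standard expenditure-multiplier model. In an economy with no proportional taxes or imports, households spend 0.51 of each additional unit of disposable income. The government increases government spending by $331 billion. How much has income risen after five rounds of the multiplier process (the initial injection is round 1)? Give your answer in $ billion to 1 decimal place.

Round 1 adds ΔG = $331 billion; each later round is MPC = 0.51 times the previous.
After 5 rounds: 331 + 168.81 + 86.0931 + 43.907481 + 22.39281531 = ΔG·(1 − c^5)/(1 − c) = 331 × (1 − 0.0345025251)/0.49 ≈ $652.2 billion.

$652.2 billion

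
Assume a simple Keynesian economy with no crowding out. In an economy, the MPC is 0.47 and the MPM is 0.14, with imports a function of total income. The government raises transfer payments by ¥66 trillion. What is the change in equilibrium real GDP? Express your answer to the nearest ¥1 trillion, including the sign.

The transfer change shifts disposable income by +¥66 trillion, so first-round consumption changes by c·ΔTR = 0.47 × (+¥66 trillion) = +¥31.02 trillion.
Expenditure multiplier = 1/(1 − c + m) = 1/(1 − 0.47 + 0.14) = 1/0.67 ≈ 1.493.
The transfer multiplier is c × k ≈ 0.701, so ΔY = k × (c·ΔTR) = (+¥31.02 trillion) / 0.67 ≈ +¥46 trillion.

+¥46 trillion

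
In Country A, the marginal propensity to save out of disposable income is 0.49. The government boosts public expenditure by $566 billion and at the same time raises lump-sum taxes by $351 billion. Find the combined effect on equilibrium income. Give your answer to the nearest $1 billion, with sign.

MPC = 1 − MPS = 1 − 0.49 = 0.51.
Expenditure multiplier = 1/(1 − MPC) = 1/(1 − 0.51) = 1/0.49 ≈ 2.041.
ΔG contributes k·ΔG = (+$566 billion) / 0.49 ≈ +$1,155.1 billion.
ΔT of +$351 billion changes first-round spending by −c·ΔT = −$179.01 billion, contributing k·(−c·ΔT) = (−$179.01 billion) / 0.49 ≈ −$365.3 billion.
Net ΔY = k(ΔG − c·ΔT) = (+$386.99 billion) / 0.49 ≈ +$790 billion.

+$790 billion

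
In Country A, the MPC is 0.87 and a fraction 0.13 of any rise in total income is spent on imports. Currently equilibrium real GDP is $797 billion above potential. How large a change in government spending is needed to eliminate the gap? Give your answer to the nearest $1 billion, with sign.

−$207 billion

Spending multiplier = 1/(1 − c + m) = 1/(1 − 0.87 + 0.13) = 1/0.26 ≈ 3.846.
Need ΔY = −$797 billion, so ΔG = ΔY/k = (−$797 billion) × 0.26 ≈ −$207 billion.
The government should cut government spending by $207 billion.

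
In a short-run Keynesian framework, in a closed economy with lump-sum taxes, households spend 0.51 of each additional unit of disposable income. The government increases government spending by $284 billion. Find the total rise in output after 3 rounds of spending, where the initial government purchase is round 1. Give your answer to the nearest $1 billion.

Round 1 adds ΔG = $284 billion; each later round is MPC = 0.51 times the previous.
After 3 rounds: 284 + 144.84 + 73.8684 = ΔG·(1 − c^3)/(1 − c) = 284 × (1 − 0.132651)/0.49 ≈ $503 billion.

$503 billion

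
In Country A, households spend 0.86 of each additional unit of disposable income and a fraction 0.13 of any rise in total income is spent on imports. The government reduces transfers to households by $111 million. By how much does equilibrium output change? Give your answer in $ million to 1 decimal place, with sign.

−$353.6 million

The transfer change shifts disposable income by −$111 million, so first-round consumption changes by c·ΔTR = 0.86 × (−$111 million) = −$95.46 million.
Expenditure multiplier = 1/(1 − c + m) = 1/(1 − 0.86 + 0.13) = 1/0.27 ≈ 3.704.
The transfer multiplier is c × k ≈ 3.185, so ΔY = k × (c·ΔTR) = (−$95.46 million) / 0.27 ≈ −$353.6 million.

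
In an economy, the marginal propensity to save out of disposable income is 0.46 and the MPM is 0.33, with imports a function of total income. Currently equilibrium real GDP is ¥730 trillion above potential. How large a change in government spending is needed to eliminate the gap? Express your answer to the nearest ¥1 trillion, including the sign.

MPC = 1 − MPS = 1 − 0.46 = 0.54.
Spending multiplier = 1/(1 − c + m) = 1/(1 − 0.54 + 0.33) = 1/0.79 ≈ 1.266.
Need ΔY = −¥730 trillion, so ΔG = ΔY/k = (−¥730 trillion) × 0.79 ≈ −¥577 trillion.
The government should cut government spending by ¥577 trillion.

−¥577 trillion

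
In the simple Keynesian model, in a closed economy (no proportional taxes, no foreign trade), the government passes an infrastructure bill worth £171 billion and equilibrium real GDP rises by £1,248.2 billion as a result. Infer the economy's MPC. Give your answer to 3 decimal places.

Implied spending multiplier k = ΔY/ΔG = 1,248.2/171 ≈ 7.2994.
Since k = 1/(1 − MPC), MPC = 1 − 1/k = 1 − ΔG/ΔY = 1 − 171/1,248.2 ≈ 0.863.

0.863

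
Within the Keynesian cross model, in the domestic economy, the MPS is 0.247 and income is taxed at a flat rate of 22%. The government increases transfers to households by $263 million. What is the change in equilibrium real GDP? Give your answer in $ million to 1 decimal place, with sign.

+$479.9 million

MPC = 1 − MPS = 1 − 0.247 = 0.753.
The transfer change shifts disposable income by +$263 million, so first-round consumption changes by c·ΔTR = 0.753 × (+$263 million) = +$198.039 million.
Expenditure multiplier = 1/(1 − c(1−t)) = 1/(1 − 0.753×0.78) = 1/0.41266 ≈ 2.423.
The transfer multiplier is c × k ≈ 1.825, so ΔY = k × (c·ΔTR) = (+$198.039 million) / 0.41266 ≈ +$479.9 million.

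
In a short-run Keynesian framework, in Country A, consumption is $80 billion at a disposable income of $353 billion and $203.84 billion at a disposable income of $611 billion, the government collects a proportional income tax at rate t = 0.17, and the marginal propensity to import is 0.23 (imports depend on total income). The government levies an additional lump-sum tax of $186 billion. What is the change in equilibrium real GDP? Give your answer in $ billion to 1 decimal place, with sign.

−$107.4 billion

MPC = ΔC/ΔYd = (203.84 − 80)/(611 − 353) = 123.84/258 = 0.48.
A lump-sum tax change of +$186 billion shifts disposable income by −$186 billion; first-round consumption changes by −c × ΔT = −0.48 × (+$186 billion) = −$89.28 billion.
Expenditure multiplier = 1/(1 − c(1−t) + m) = 1/(1 − 0.48×0.83 + 0.23) = 1/0.8316 ≈ 1.203.
The tax multiplier is −c × k ≈ −0.577, so ΔY = k × (−c·ΔT) = (−$89.28 billion) / 0.8316 ≈ −$107.4 billion.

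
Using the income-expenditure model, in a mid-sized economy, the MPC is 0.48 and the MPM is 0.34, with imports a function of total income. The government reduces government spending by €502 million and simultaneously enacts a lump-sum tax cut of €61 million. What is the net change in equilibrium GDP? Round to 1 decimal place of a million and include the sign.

−€549.7 million

Expenditure multiplier = 1/(1 − c + m) = 1/(1 − 0.48 + 0.34) = 1/0.86 ≈ 1.163.
ΔG contributes k·ΔG = (−€502 million) / 0.86 ≈ −€583.7 million.
ΔT of −€61 million changes first-round spending by −c·ΔT = +€29.28 million, contributing k·(−c·ΔT) = (+€29.28 million) / 0.86 ≈ +€34 million.
Net ΔY = k(ΔG − c·ΔT) = (−€472.72 million) / 0.86 ≈ −€549.7 million.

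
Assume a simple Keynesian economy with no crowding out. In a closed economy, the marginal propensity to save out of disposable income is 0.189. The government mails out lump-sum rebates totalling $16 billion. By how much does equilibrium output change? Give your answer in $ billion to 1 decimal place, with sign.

MPC = 1 − MPS = 1 − 0.189 = 0.811.
A lump-sum tax change of −$16 billion shifts disposable income by +$16 billion; first-round consumption changes by −c × ΔT = −0.811 × (−$16 billion) = +$12.976 billion.
Expenditure multiplier = 1/(1 − MPC) = 1/(1 − 0.811) = 1/0.189 ≈ 5.291.
The tax multiplier is −c × k ≈ −4.291, so ΔY = k × (−c·ΔT) = (+$12.976 billion) / 0.189 ≈ +$68.7 billion.

+$68.7 billion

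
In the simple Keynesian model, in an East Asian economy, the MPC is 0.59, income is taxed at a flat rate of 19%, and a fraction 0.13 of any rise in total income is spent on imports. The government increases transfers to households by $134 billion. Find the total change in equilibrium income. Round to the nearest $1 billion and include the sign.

The transfer change shifts disposable income by +$134 billion, so first-round consumption changes by c·ΔTR = 0.59 × (+$134 billion) = +$79.06 billion.
Expenditure multiplier = 1/(1 − c(1−t) + m) = 1/(1 − 0.59×0.81 + 0.13) = 1/0.6521 ≈ 1.534.
The transfer multiplier is c × k ≈ 0.905, so ΔY = k × (c·ΔTR) = (+$79.06 billion) / 0.6521 ≈ +$121 billion.

+$121 billion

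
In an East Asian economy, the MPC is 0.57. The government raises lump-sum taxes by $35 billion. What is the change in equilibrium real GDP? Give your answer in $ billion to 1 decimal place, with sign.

A lump-sum tax change of +$35 billion shifts disposable income by −$35 billion; first-round consumption changes by −c × ΔT = −0.57 × (+$35 billion) = −$19.95 billion.
Expenditure multiplier = 1/(1 − MPC) = 1/(1 − 0.57) = 1/0.43 ≈ 2.326.
The tax multiplier is −c × k ≈ −1.326, so ΔY = k × (−c·ΔT) = (−$19.95 billion) / 0.43 ≈ −$46.4 billion.

−$46.4 billion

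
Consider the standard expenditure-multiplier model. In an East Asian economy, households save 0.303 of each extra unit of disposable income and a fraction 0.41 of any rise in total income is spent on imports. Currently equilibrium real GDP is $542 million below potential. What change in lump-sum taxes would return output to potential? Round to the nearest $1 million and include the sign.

−$554 million

MPC = 1 − MPS = 1 − 0.303 = 0.697.
Spending multiplier = 1/(1 − c + m) = 1/(1 − 0.697 + 0.41) = 1/0.713 ≈ 1.403.
Tax multiplier = −c·k = −0.697/0.713 ≈ −0.978. Need ΔY = +$542 million, so ΔT = ΔY/(−c·k) = −(+$542 million) × 0.713 / 0.697 ≈ −$554 million.
The government should cut lump-sum taxes by $554 million.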